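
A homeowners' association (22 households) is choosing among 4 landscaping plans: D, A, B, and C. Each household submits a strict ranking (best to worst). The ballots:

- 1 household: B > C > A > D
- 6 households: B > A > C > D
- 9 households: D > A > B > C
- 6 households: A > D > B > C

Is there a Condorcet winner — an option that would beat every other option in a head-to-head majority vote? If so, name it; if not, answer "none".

A

A vs D: 13–9 for A.
A vs B: 15–7 for A.
A vs C: 21–1 for A.
A beats every other option head-to-head.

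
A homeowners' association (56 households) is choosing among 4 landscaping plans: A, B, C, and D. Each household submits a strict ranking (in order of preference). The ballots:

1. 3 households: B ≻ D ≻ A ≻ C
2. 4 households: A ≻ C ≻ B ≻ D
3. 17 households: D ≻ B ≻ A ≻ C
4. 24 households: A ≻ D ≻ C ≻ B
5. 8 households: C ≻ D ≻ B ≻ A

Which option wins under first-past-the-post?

A

First-place votes: A 28, B 3, C 8, D 17.
A has the most first-place votes.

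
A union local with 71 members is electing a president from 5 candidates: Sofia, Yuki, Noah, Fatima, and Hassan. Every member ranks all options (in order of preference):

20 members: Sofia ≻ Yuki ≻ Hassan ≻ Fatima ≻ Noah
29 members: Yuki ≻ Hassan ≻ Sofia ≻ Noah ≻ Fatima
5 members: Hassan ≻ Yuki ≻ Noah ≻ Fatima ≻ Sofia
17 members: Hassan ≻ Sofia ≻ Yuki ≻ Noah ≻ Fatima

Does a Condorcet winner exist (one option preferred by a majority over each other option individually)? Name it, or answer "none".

none

Checking pairwise contests:
Hassan beats Sofia 51–20.
Sofia beats Yuki 37–34.
Sofia beats Noah 66–5.
Sofia beats Fatima 66–5.
Yuki beats Hassan 49–22.
Every option loses at least one head-to-head, so there is no Condorcet winner.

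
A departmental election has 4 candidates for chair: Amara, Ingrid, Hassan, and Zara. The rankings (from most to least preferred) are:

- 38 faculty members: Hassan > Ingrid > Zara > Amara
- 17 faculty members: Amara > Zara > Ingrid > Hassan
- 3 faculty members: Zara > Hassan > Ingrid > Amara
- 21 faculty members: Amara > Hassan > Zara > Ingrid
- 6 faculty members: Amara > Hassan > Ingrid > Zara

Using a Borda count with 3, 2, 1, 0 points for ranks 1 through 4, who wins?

Amara: 38·0 + 17·3 + 3·0 + 21·3 + 6·3 = 132
Ingrid: 38·2 + 17·1 + 3·1 + 21·0 + 6·1 = 102
Hassan: 38·3 + 17·0 + 3·2 + 21·2 + 6·2 = 174
Zara: 38·1 + 17·2 + 3·3 + 21·1 + 6·0 = 102
Hassan has the highest Borda score (174).

Hassan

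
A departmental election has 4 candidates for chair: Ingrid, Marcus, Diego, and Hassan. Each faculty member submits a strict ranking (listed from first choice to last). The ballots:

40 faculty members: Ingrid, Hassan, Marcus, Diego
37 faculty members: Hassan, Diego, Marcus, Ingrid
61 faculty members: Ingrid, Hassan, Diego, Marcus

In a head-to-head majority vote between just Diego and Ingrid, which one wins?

Voters preferring Diego to Ingrid: 37; preferring Ingrid to Diego: 101.
Ingrid wins the head-to-head.

Ingrid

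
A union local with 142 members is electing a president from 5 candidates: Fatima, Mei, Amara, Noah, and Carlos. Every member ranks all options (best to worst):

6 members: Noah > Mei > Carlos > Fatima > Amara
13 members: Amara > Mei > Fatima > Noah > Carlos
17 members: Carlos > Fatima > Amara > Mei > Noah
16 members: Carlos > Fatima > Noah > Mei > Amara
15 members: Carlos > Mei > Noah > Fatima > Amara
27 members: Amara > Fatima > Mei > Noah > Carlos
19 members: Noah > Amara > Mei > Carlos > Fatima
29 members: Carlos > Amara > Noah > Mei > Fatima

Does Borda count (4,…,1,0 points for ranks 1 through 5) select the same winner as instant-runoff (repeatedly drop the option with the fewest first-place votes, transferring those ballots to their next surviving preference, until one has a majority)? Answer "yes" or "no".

Borda — scores: Fatima 227, Mei 256, Amara 338, Noah 260, Carlos 339. Winner: Carlos.
Instant-runoff — R1 Fatima 0, Mei 0, Amara 40, Noah 25, Carlos 77 (Carlos winner). Winner: Carlos.
The two methods agree.

yes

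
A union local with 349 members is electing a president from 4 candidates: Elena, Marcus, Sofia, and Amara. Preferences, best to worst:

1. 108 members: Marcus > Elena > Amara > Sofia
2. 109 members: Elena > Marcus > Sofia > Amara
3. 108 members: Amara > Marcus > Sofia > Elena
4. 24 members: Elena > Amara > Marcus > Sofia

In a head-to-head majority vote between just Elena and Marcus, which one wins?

Marcus

Voters preferring Elena to Marcus: 133; preferring Marcus to Elena: 216.
Marcus wins the head-to-head.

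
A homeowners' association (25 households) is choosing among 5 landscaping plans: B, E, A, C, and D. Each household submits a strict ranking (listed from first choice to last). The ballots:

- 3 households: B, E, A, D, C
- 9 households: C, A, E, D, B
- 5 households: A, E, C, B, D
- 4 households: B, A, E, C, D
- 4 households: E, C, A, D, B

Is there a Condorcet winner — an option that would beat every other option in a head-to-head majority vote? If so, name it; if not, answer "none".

none

Checking pairwise contests:
E beats B 18–7.
A beats E 18–7.
C beats A 13–12.
E beats C 16–9.
E beats D 25–0.
Every option loses at least one head-to-head, so there is no Condorcet winner.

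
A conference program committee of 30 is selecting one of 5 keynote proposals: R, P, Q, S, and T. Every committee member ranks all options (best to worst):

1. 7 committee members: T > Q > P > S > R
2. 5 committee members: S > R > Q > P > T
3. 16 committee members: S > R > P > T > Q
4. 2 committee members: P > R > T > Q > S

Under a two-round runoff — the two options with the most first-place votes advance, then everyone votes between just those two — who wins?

S

Round 1 first-place votes: R 0, P 2, Q 0, S 21, T 7.
S and T advance.
Runoff: S is preferred to T by 21 voters; T by 9.
S wins the runoff.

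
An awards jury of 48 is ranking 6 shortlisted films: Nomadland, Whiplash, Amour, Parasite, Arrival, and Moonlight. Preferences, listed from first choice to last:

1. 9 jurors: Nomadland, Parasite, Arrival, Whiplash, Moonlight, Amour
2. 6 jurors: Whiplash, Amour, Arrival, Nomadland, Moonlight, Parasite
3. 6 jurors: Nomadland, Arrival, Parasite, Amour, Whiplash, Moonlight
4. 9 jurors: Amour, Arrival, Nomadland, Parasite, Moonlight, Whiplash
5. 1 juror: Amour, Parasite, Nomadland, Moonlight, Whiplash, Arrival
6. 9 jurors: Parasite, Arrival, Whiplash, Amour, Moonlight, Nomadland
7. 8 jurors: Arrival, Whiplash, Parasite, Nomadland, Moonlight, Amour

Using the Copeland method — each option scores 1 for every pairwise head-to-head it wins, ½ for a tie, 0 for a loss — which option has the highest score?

Nomadland: beats Whiplash, Parasite, and Moonlight; loses to Amour and Arrival → score 3.
Whiplash: beats Amour and Moonlight; loses to Nomadland, Parasite, and Arrival → score 2.
Amour: beats Nomadland and Moonlight; loses to Whiplash, Parasite, and Arrival → score 2.
Parasite: beats Whiplash, Amour, and Moonlight; loses to Nomadland and Arrival → score 3.
Arrival: beats Nomadland, Whiplash, Amour, Parasite, and Moonlight → score 5.
Moonlight: loses to Nomadland, Whiplash, Amour, Parasite, and Arrival → score 0.
Arrival has the best pairwise record.

Arrival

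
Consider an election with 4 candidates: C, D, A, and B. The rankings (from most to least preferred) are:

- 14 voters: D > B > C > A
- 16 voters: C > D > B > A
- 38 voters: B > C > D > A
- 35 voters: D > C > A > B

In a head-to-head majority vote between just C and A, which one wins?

C

Voters preferring C to A: 103; preferring A to C: 0.
C wins the head-to-head.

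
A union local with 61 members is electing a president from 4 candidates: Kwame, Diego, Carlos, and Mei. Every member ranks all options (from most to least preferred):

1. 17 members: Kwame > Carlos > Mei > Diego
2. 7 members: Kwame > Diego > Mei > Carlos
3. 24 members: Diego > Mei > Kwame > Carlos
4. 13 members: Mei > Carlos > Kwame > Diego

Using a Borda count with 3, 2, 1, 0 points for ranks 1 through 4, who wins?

Kwame: 17·3 + 7·3 + 24·1 + 13·1 = 109
Diego: 17·0 + 7·2 + 24·3 + 13·0 = 86
Carlos: 17·2 + 7·0 + 24·0 + 13·2 = 60
Mei: 17·1 + 7·1 + 24·2 + 13·3 = 111
Mei has the highest Borda score (111).

Mei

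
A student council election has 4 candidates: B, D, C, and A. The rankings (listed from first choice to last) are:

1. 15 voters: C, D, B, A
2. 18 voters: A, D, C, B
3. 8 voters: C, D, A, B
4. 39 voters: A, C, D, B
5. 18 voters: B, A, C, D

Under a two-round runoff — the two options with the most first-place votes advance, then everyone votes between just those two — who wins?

Round 1 first-place votes: B 18, D 0, C 23, A 57.
A and C advance.
Runoff: A is preferred to C by 75 voters; C by 23.
A wins the runoff.

A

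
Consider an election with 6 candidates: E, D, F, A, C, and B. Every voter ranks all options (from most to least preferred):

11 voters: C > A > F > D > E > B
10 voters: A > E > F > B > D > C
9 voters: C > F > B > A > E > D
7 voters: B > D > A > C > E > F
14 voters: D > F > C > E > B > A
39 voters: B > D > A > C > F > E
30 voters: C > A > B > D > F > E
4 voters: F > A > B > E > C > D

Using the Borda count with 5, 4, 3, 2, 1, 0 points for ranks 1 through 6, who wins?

E: 11·1 + 10·4 + 9·1 + 7·1 + 14·2 + 39·0 + 30·0 + 4·2 = 103
D: 11·2 + 10·1 + 9·0 + 7·4 + 14·5 + 39·4 + 30·2 + 4·0 = 346
F: 11·3 + 10·3 + 9·4 + 7·0 + 14·4 + 39·1 + 30·1 + 4·5 = 244
A: 11·4 + 10·5 + 9·2 + 7·3 + 14·0 + 39·3 + 30·4 + 4·4 = 386
C: 11·5 + 10·0 + 9·5 + 7·2 + 14·3 + 39·2 + 30·5 + 4·1 = 388
B: 11·0 + 10·2 + 9·3 + 7·5 + 14·1 + 39·5 + 30·3 + 4·3 = 393
B has the highest Borda score (393).

B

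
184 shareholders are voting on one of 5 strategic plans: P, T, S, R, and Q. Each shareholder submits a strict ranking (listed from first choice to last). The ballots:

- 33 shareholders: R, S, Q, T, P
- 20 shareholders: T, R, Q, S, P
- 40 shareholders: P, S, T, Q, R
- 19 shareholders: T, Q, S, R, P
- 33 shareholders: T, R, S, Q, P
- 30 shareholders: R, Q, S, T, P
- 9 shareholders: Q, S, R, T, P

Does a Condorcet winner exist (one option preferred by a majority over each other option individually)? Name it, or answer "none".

none

Checking pairwise contests:
T beats P 144–40.
S beats T 112–72.
R beats S 116–68.
T beats R 112–72.
T beats Q 112–72.
Every option loses at least one head-to-head, so there is no Condorcet winner.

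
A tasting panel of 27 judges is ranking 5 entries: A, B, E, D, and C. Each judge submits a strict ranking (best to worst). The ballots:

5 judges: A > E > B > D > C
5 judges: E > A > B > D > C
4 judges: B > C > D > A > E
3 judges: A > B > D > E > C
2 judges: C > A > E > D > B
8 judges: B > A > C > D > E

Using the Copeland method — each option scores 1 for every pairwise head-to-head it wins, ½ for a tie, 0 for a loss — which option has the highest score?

A

A: beats B, E, D, and C → score 4.
B: beats E, D, and C; loses to A → score 3.
E: loses to A, B, D, and C → score 0.
D: beats E; loses to A, B, and C → score 1.
C: beats E and D; loses to A and B → score 2.
A has the best pairwise record.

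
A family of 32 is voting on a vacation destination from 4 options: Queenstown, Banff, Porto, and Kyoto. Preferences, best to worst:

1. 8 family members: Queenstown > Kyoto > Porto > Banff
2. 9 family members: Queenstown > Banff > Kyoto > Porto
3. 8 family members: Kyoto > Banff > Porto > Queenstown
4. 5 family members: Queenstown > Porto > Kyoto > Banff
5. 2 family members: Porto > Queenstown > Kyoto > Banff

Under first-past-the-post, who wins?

Queenstown

First-place votes: Queenstown 22, Banff 0, Porto 2, Kyoto 8.
Queenstown has the most first-place votes.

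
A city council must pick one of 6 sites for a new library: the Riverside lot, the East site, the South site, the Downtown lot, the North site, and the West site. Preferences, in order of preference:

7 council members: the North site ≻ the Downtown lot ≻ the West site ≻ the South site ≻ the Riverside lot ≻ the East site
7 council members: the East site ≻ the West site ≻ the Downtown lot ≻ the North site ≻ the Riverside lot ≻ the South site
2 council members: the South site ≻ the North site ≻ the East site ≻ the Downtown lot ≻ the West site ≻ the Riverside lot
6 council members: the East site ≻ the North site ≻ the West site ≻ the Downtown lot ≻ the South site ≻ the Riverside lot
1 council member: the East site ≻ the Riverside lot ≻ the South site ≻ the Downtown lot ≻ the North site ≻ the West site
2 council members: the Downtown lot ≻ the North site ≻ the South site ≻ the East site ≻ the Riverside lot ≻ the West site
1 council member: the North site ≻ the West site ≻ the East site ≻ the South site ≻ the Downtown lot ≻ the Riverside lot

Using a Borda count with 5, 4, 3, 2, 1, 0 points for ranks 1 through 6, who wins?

the North site

the Riverside lot: 7·1 + 7·1 + 2·0 + 6·0 + 1·4 + 2·1 + 1·0 = 20
the East site: 7·0 + 7·5 + 2·3 + 6·5 + 1·5 + 2·2 + 1·3 = 83
the South site: 7·2 + 7·0 + 2·5 + 6·1 + 1·3 + 2·3 + 1·2 = 41
the Downtown lot: 7·4 + 7·3 + 2·2 + 6·2 + 1·2 + 2·5 + 1·1 = 78
the North site: 7·5 + 7·2 + 2·4 + 6·4 + 1·1 + 2·4 + 1·5 = 95
the West site: 7·3 + 7·4 + 2·1 + 6·3 + 1·0 + 2·0 + 1·4 = 73
the North site has the highest Borda score (95).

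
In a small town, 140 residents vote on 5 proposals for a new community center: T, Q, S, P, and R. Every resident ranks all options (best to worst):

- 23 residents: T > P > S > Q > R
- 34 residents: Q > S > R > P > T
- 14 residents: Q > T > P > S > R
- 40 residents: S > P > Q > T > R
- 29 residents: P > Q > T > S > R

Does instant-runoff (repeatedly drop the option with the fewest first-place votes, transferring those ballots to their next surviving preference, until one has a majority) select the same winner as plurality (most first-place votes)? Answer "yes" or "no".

Instant-runoff — R1 T 23, Q 48, S 40, P 29, R 0 (R out); R2 T 23, Q 48, S 40, P 29 (T out); R3 Q 48, S 40, P 52 (S out); R4 Q 48, P 92 (P winner). Winner: P.
Plurality — first-place votes: T 23, Q 48, S 40, P 29, R 0. Winner: Q.
The two methods disagree.

no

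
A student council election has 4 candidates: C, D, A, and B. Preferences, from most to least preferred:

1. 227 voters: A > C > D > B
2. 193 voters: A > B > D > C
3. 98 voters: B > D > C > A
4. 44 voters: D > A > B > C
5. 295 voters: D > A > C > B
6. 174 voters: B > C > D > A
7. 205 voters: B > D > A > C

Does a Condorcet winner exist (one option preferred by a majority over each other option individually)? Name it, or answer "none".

none

Checking pairwise contests:
D beats C 835–401.
B beats D 670–566.
D beats A 816–420.
A beats B 759–477.
Every option loses at least one head-to-head, so there is no Condorcet winner.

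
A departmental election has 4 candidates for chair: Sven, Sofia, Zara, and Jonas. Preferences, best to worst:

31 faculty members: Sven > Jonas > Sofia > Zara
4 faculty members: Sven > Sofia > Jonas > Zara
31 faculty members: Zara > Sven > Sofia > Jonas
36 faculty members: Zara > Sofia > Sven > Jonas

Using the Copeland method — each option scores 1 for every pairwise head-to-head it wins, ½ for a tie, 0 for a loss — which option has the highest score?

Zara

Sven: beats Sofia and Jonas; loses to Zara → score 2.
Sofia: beats Jonas; loses to Sven and Zara → score 1.
Zara: beats Sven, Sofia, and Jonas → score 3.
Jonas: loses to Sven, Sofia, and Zara → score 0.
Zara has the best pairwise record.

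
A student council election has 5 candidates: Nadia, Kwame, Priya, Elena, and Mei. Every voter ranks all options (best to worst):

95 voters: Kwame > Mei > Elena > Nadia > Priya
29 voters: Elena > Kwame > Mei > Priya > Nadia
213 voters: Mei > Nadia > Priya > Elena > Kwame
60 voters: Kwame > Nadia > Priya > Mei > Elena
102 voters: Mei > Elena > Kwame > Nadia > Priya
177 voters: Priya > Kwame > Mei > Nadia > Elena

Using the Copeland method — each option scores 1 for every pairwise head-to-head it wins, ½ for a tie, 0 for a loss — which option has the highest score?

Nadia: beats Priya and Elena; loses to Kwame and Mei → score 2.
Kwame: beats Nadia and Mei; loses to Priya and Elena → score 2.
Priya: beats Kwame and Elena; loses to Nadia and Mei → score 2.
Elena: beats Kwame; loses to Nadia, Priya, and Mei → score 1.
Mei: beats Nadia, Priya, and Elena; loses to Kwame → score 3.
Mei has the best pairwise record.

Mei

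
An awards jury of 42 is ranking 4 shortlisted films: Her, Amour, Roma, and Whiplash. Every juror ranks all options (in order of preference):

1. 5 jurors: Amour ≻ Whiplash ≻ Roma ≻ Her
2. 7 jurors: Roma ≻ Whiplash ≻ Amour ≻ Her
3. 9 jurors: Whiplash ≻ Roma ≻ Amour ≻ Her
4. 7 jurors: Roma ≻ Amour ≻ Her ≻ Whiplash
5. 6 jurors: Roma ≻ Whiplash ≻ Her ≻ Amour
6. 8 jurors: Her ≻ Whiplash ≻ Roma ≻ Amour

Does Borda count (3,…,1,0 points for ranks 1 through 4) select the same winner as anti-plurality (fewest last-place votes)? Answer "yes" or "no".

Borda — scores: Her 37, Amour 45, Roma 91, Whiplash 79. Winner: Roma.
Anti-plurality — last-place votes: Her 21, Amour 14, Roma 0, Whiplash 7. Winner: Roma.
The two methods agree.

yes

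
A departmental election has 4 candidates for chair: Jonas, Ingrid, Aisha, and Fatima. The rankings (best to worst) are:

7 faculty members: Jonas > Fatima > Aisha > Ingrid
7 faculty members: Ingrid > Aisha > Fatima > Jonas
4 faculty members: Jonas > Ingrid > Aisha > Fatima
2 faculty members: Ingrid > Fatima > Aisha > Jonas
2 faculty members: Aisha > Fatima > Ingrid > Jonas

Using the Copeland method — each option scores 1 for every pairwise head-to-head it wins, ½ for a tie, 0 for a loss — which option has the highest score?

Ingrid

Jonas: ties Ingrid, Aisha, and Fatima → score 1.5.
Ingrid: beats Aisha and Fatima; ties Jonas → score 2.5.
Aisha: beats Fatima; ties Jonas; loses to Ingrid → score 1.5.
Fatima: ties Jonas; loses to Ingrid and Aisha → score 0.5.
Ingrid has the best pairwise record.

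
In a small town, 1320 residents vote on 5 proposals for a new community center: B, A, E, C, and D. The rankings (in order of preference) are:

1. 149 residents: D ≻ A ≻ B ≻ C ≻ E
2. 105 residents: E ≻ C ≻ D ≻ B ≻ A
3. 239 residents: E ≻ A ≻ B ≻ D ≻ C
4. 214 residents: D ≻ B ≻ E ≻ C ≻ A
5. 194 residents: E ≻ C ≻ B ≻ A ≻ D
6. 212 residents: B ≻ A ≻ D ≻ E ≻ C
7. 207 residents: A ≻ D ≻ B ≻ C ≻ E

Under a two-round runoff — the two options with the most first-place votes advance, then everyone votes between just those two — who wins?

D

Round 1 first-place votes: B 212, A 207, E 538, C 0, D 363.
E and D advance.
Runoff: E is preferred to D by 538 voters; D by 782.
D wins the runoff.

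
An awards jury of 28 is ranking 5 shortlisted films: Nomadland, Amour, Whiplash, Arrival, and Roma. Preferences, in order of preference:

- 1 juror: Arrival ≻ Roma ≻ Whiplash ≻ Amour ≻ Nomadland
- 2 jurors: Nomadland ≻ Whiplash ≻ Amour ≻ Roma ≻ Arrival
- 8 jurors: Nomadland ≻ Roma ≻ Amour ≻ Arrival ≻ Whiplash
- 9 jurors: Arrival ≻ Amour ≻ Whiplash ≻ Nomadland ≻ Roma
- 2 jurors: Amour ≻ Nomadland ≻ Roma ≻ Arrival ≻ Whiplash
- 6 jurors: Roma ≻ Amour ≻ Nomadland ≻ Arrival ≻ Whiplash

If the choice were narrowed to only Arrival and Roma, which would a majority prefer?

Voters preferring Arrival to Roma: 10; preferring Roma to Arrival: 18.
Roma wins the head-to-head.

Roma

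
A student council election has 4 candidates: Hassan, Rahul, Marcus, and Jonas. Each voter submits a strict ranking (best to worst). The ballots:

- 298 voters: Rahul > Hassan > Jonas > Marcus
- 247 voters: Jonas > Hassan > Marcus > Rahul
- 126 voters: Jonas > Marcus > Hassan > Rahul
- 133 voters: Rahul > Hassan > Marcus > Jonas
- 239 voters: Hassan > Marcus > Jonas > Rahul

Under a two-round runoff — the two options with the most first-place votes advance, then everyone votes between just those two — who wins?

Round 1 first-place votes: Hassan 239, Rahul 431, Marcus 0, Jonas 373.
Rahul and Jonas advance.
Runoff: Rahul is preferred to Jonas by 431 voters; Jonas by 612.
Jonas wins the runoff.

Jonas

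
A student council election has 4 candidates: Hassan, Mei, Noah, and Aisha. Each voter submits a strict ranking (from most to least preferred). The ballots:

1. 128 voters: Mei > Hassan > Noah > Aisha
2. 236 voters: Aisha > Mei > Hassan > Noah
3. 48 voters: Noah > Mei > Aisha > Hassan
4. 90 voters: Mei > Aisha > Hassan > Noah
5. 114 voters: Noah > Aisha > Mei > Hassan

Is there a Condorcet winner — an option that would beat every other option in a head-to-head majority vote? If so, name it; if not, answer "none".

Aisha

Aisha vs Hassan: 488–128 for Aisha.
Aisha vs Mei: 350–266 for Aisha.
Aisha vs Noah: 326–290 for Aisha.
Aisha beats every other option head-to-head.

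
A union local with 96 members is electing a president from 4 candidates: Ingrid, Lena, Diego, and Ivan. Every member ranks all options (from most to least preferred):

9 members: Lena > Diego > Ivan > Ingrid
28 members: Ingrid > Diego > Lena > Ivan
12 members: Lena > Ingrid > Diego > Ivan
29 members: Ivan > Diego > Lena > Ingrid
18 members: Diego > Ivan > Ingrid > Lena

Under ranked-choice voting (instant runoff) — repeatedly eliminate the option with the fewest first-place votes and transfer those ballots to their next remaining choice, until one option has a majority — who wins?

Round 1: Ingrid 28, Lena 21, Diego 18, Ivan 29. Eliminate Diego.
Round 2: Ingrid 28, Lena 21, Ivan 47. Eliminate Lena.
Round 3: Ingrid 40, Ivan 56. Ivan has a majority.

Ivan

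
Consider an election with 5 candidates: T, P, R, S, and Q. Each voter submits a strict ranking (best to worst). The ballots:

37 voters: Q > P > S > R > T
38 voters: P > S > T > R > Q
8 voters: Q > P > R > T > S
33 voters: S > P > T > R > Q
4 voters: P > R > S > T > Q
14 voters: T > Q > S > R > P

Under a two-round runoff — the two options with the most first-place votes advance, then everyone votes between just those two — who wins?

P

Round 1 first-place votes: T 14, P 42, R 0, S 33, Q 45.
Q and P advance.
Runoff: Q is preferred to P by 59 voters; P by 75.
P wins the runoff.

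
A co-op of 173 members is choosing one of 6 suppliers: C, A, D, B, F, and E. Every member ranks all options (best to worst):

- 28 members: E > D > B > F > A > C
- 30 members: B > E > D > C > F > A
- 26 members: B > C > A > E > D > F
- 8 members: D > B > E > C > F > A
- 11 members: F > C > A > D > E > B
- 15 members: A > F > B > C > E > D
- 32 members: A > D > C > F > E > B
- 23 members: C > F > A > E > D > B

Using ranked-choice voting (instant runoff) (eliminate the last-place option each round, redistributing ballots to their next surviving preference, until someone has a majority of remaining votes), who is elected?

B

Round 1: C 23, A 47, D 8, B 56, F 11, E 28. Eliminate D.
Round 2: C 23, A 47, B 64, F 11, E 28. Eliminate F.
Round 3: C 34, A 47, B 64, E 28. Eliminate E.
Round 4: C 34, A 47, B 92. B has a majority.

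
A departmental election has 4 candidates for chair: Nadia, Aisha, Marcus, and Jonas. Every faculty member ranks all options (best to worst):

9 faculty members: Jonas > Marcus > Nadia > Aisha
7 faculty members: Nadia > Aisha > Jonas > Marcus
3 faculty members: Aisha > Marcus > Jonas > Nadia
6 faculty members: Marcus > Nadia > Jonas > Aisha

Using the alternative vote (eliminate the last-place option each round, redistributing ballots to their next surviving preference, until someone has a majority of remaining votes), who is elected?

Round 1: Nadia 7, Aisha 3, Marcus 6, Jonas 9. Eliminate Aisha.
Round 2: Nadia 7, Marcus 9, Jonas 9. Eliminate Nadia.
Round 3: Marcus 9, Jonas 16. Jonas has a majority.

Jonas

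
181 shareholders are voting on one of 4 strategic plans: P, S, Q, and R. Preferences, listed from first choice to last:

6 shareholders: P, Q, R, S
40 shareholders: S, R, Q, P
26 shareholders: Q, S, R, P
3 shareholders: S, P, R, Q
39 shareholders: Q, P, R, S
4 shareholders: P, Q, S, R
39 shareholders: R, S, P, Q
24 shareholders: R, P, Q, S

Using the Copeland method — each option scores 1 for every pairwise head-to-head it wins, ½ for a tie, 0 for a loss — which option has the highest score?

P: loses to S, Q, and R → score 0.
S: beats P; loses to Q and R → score 1.
Q: beats P and S; loses to R → score 2.
R: beats P, S, and Q → score 3.
R has the best pairwise record.

R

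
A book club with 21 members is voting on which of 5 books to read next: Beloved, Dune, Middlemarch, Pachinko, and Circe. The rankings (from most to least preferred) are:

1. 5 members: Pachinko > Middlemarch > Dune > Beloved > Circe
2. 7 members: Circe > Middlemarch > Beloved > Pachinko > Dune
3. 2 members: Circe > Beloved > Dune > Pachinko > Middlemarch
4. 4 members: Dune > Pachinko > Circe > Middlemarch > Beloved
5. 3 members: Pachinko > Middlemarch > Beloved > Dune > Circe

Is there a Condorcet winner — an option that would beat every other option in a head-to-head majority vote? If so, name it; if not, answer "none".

Pachinko vs Beloved: 12–9 for Pachinko.
Pachinko vs Dune: 15–6 for Pachinko.
Pachinko vs Middlemarch: 14–7 for Pachinko.
Pachinko vs Circe: 12–9 for Pachinko.
Pachinko beats every other option head-to-head.

Pachinko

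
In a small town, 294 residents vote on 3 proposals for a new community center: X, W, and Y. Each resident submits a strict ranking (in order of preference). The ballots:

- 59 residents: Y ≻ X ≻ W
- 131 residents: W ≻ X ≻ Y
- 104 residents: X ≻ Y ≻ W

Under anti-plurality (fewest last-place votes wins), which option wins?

X

Last-place votes: X 0, W 163, Y 131.
X is ranked last by the fewest voters, so X wins.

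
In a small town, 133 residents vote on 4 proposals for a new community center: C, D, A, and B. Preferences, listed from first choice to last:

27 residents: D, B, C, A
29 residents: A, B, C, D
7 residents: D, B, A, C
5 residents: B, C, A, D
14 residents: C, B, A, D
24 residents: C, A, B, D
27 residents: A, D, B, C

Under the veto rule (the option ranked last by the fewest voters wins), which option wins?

Last-place votes: C 34, D 72, A 27, B 0.
B is ranked last by the fewest voters, so B wins.

B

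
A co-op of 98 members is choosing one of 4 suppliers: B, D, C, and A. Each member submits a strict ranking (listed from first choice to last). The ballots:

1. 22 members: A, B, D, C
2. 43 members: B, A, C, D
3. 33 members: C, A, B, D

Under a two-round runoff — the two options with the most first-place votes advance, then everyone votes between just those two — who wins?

B

Round 1 first-place votes: B 43, D 0, C 33, A 22.
B and C advance.
Runoff: B is preferred to C by 65 voters; C by 33.
B wins the runoff.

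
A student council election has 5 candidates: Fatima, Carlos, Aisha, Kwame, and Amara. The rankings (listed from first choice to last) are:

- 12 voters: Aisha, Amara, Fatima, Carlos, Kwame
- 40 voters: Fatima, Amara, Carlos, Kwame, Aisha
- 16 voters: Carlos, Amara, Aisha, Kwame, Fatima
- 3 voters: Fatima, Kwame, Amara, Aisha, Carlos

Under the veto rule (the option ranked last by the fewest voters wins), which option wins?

Amara

Last-place votes: Fatima 16, Carlos 3, Aisha 40, Kwame 12, Amara 0.
Amara is ranked last by the fewest voters, so Amara wins.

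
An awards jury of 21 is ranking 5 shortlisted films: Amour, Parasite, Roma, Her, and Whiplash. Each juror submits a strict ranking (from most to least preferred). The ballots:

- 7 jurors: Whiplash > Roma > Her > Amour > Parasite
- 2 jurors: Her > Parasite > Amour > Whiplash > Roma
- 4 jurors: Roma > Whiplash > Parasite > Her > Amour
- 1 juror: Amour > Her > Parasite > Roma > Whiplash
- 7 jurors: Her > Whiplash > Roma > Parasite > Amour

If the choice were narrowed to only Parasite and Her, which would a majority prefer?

Her

Voters preferring Parasite to Her: 4; preferring Her to Parasite: 17.
Her wins the head-to-head.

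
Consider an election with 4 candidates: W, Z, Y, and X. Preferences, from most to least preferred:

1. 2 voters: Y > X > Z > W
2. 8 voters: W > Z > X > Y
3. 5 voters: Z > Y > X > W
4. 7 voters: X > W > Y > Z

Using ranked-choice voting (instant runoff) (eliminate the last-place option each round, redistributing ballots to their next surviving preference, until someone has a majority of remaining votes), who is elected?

Round 1: W 8, Z 5, Y 2, X 7. Eliminate Y.
Round 2: W 8, Z 5, X 9. Eliminate Z.
Round 3: W 8, X 14. X has a majority.

X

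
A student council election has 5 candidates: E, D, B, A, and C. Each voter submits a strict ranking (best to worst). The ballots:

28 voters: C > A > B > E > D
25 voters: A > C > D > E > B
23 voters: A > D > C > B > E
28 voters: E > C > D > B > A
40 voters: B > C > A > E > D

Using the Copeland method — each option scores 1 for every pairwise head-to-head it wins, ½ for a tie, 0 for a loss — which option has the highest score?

C

E: beats D; loses to B, A, and C → score 1.
D: beats B; loses to E, A, and C → score 1.
B: beats E; loses to D, A, and C → score 1.
A: beats E, D, and B; loses to C → score 3.
C: beats E, D, B, and A → score 4.
C has the best pairwise record.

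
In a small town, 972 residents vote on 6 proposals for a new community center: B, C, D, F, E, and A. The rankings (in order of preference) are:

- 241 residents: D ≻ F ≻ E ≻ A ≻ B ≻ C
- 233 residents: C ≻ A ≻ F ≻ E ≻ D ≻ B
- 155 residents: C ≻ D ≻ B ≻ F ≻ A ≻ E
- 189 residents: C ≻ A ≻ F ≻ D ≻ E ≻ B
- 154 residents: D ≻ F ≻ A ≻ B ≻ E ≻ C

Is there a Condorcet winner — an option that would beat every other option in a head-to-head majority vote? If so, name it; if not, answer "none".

C vs B: 577–395 for C.
C vs D: 577–395 for C.
C vs F: 577–395 for C.
C vs E: 577–395 for C.
C vs A: 577–395 for C.
C beats every other option head-to-head.

C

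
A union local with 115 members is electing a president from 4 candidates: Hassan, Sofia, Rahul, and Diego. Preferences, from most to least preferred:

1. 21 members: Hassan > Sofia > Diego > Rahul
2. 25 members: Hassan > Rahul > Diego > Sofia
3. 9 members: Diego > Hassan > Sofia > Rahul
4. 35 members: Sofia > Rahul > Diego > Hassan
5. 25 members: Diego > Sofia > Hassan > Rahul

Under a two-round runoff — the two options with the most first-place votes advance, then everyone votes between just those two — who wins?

Round 1 first-place votes: Hassan 46, Sofia 35, Rahul 0, Diego 34.
Hassan and Sofia advance.
Runoff: Hassan is preferred to Sofia by 55 voters; Sofia by 60.
Sofia wins the runoff.

Sofia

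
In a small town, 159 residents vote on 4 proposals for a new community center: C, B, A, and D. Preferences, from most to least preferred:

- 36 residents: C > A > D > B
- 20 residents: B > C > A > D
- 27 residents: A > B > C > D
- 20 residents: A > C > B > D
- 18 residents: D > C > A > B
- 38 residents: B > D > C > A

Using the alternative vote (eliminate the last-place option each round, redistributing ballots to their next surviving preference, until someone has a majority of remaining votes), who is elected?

B

Round 1: C 36, B 58, A 47, D 18. Eliminate D.
Round 2: C 54, B 58, A 47. Eliminate A.
Round 3: C 74, B 85. B has a majority.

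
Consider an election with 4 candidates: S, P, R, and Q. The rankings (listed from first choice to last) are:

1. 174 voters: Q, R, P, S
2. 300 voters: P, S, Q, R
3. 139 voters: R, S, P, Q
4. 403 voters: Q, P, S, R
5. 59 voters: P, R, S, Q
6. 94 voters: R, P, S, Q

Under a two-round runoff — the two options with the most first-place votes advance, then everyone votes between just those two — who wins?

P

Round 1 first-place votes: S 0, P 359, R 233, Q 577.
Q and P advance.
Runoff: Q is preferred to P by 577 voters; P by 592.
P wins the runoff.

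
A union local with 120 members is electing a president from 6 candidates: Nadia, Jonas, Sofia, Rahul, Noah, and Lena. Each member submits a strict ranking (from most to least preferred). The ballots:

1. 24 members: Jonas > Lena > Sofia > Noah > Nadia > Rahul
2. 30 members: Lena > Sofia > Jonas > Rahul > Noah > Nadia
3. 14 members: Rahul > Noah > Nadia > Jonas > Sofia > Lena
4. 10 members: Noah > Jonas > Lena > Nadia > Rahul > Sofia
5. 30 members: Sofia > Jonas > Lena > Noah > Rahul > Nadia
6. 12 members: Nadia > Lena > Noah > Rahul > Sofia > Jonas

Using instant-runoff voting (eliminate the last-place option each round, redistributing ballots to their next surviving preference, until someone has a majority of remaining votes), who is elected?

Round 1: Nadia 12, Jonas 24, Sofia 30, Rahul 14, Noah 10, Lena 30. Eliminate Noah.
Round 2: Nadia 12, Jonas 34, Sofia 30, Rahul 14, Lena 30. Eliminate Nadia.
Round 3: Jonas 34, Sofia 30, Rahul 14, Lena 42. Eliminate Rahul.
Round 4: Jonas 48, Sofia 30, Lena 42. Eliminate Sofia.
Round 5: Jonas 78, Lena 42. Jonas has a majority.

Jonas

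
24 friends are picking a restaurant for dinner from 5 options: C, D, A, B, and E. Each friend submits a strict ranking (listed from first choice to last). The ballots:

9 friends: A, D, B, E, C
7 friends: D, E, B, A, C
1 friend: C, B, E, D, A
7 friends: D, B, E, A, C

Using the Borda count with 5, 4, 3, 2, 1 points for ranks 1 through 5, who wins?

C: 9·1 + 7·1 + 1·5 + 7·1 = 28
D: 9·4 + 7·5 + 1·2 + 7·5 = 108
A: 9·5 + 7·2 + 1·1 + 7·2 = 74
B: 9·3 + 7·3 + 1·4 + 7·4 = 80
E: 9·2 + 7·4 + 1·3 + 7·3 = 70
D has the highest Borda score (108).

D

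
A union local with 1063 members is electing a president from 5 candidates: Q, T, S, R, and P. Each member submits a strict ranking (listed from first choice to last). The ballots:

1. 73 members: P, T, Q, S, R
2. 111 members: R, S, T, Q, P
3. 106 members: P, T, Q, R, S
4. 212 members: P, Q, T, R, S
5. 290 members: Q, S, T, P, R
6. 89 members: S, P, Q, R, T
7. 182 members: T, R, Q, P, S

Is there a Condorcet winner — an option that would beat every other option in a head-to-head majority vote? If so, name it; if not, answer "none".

Q

Q vs T: 591–472 for Q.
Q vs S: 863–200 for Q.
Q vs R: 770–293 for Q.
Q vs P: 583–480 for Q.
Q beats every other option head-to-head.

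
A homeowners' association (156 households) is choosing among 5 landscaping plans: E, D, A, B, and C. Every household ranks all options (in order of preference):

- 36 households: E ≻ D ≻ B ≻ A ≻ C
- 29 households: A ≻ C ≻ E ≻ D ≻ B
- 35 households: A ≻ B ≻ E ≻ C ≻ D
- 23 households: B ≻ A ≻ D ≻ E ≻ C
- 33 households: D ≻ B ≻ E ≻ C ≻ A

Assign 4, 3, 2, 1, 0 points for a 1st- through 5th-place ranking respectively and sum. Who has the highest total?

E: 36·4 + 29·2 + 35·2 + 23·1 + 33·2 = 361
D: 36·3 + 29·1 + 35·0 + 23·2 + 33·4 = 315
A: 36·1 + 29·4 + 35·4 + 23·3 + 33·0 = 361
B: 36·2 + 29·0 + 35·3 + 23·4 + 33·3 = 368
C: 36·0 + 29·3 + 35·1 + 23·0 + 33·1 = 155
B has the highest Borda score (368).

B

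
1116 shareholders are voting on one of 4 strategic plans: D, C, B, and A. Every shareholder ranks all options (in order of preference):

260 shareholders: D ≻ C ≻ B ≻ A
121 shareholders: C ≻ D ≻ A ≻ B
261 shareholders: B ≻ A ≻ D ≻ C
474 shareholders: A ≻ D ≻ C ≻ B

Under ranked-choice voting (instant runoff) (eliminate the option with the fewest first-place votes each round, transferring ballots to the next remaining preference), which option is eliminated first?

C

Round 1: D 260, C 121, B 261, A 474. Eliminate C.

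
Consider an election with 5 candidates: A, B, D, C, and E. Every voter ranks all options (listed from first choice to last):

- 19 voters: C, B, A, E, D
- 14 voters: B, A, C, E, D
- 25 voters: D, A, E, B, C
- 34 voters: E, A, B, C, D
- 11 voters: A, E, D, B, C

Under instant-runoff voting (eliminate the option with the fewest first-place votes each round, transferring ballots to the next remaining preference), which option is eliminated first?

Round 1: A 11, B 14, D 25, C 19, E 34. Eliminate A.

A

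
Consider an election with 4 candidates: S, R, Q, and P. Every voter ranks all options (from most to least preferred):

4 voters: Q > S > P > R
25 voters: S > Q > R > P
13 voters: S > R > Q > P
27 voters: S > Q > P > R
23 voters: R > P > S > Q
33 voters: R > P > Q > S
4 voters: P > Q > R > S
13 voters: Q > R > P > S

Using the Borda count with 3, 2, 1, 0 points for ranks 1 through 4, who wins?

R

S: 4·2 + 25·3 + 13·3 + 27·3 + 23·1 + 33·0 + 4·0 + 13·0 = 226
R: 4·0 + 25·1 + 13·2 + 27·0 + 23·3 + 33·3 + 4·1 + 13·2 = 249
Q: 4·3 + 25·2 + 13·1 + 27·2 + 23·0 + 33·1 + 4·2 + 13·3 = 209
P: 4·1 + 25·0 + 13·0 + 27·1 + 23·2 + 33·2 + 4·3 + 13·1 = 168
R has the highest Borda score (249).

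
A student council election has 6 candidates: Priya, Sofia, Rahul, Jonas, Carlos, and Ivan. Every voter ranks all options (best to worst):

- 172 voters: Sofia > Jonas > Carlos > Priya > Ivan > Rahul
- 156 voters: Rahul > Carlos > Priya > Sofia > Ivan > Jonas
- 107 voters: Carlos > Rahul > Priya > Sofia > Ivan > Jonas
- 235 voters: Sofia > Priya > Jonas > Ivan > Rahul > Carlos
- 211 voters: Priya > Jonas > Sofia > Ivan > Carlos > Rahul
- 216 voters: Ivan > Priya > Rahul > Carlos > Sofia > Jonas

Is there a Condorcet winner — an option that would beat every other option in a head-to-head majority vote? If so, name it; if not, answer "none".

Priya vs Sofia: 690–407 for Priya.
Priya vs Rahul: 834–263 for Priya.
Priya vs Jonas: 925–172 for Priya.
Priya vs Carlos: 662–435 for Priya.
Priya vs Ivan: 881–216 for Priya.
Priya beats every other option head-to-head.

Priya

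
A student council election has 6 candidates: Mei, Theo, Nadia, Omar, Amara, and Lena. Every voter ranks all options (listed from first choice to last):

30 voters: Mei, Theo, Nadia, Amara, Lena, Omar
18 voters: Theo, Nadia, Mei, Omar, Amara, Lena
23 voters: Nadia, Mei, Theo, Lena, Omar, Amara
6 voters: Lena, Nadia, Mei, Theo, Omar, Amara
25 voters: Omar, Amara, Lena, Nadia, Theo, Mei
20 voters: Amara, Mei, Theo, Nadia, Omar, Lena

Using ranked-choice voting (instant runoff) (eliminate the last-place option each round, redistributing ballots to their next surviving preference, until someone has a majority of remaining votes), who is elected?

Nadia

Round 1: Mei 30, Theo 18, Nadia 23, Omar 25, Amara 20, Lena 6. Eliminate Lena.
Round 2: Mei 30, Theo 18, Nadia 29, Omar 25, Amara 20. Eliminate Theo.
Round 3: Mei 30, Nadia 47, Omar 25, Amara 20. Eliminate Amara.
Round 4: Mei 50, Nadia 47, Omar 25. Eliminate Omar.
Round 5: Mei 50, Nadia 72. Nadia has a majority.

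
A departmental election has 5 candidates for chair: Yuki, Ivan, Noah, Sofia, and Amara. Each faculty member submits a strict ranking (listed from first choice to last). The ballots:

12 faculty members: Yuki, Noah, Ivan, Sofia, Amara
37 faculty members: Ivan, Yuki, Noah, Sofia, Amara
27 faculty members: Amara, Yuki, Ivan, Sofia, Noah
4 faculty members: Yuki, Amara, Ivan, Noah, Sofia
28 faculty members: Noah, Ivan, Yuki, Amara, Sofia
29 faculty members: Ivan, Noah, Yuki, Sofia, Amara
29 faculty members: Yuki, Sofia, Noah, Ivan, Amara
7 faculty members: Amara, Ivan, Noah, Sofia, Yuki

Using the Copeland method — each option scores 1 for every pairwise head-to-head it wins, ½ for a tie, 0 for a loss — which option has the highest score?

Yuki: beats Noah, Sofia, and Amara; loses to Ivan → score 3.
Ivan: beats Yuki, Noah, Sofia, and Amara → score 4.
Noah: beats Sofia and Amara; loses to Yuki and Ivan → score 2.
Sofia: beats Amara; loses to Yuki, Ivan, and Noah → score 1.
Amara: loses to Yuki, Ivan, Noah, and Sofia → score 0.
Ivan has the best pairwise record.

Ivan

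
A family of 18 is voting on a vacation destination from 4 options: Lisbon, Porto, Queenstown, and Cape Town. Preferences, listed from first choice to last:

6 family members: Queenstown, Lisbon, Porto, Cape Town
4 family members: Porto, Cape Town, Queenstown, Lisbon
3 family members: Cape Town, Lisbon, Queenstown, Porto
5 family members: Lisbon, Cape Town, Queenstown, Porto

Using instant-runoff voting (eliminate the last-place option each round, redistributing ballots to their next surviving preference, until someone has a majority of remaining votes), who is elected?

Queenstown

Round 1: Lisbon 5, Porto 4, Queenstown 6, Cape Town 3. Eliminate Cape Town.
Round 2: Lisbon 8, Porto 4, Queenstown 6. Eliminate Porto.
Round 3: Lisbon 8, Queenstown 10. Queenstown has a majority.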